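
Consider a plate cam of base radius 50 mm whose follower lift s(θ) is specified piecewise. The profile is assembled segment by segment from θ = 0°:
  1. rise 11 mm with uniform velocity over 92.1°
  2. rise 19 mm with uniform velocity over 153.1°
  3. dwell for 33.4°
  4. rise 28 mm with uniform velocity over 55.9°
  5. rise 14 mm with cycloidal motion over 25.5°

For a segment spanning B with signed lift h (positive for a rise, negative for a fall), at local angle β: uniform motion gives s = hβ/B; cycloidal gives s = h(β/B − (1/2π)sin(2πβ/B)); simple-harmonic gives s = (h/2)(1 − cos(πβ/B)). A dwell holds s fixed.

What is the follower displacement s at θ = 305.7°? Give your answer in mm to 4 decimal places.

seg 1 [0°–92.1°] uniform, h=11: full span → s += 11 → s = 11.0000
seg 2 [92.1°–245.2°] uniform, h=19: full span → s += 19 → s = 30.0000
seg 3 [245.2°–278.6°] dwell: s stays 30.0000
seg 4 [278.6°–334.5°] uniform, h=28: θ=305.7° here. β=27.1, B=55.9. 28·27.1/55.9 = 13.5742 → s = 43.5742

43.5742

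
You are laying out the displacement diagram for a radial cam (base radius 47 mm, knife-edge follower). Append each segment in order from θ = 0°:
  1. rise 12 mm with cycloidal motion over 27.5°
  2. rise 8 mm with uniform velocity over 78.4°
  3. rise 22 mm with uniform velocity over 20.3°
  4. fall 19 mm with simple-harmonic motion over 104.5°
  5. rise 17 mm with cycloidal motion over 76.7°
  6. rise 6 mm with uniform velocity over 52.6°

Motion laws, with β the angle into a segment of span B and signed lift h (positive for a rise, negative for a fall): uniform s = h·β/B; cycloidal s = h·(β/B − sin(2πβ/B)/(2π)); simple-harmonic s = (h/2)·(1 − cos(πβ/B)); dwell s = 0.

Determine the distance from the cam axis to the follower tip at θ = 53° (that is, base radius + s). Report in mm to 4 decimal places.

seg 1 [0°–27.5°] cycloidal, h=12: full span → s += 12 → s = 12.0000
seg 2 [27.5°–105.9°] uniform, h=8: θ=53° here. β=25.5, B=78.4. 8·25.5/78.4 = 2.6020 → s = 14.6020
radial distance = base radius + s = 47 + 14.6020 = 61.6020

61.6020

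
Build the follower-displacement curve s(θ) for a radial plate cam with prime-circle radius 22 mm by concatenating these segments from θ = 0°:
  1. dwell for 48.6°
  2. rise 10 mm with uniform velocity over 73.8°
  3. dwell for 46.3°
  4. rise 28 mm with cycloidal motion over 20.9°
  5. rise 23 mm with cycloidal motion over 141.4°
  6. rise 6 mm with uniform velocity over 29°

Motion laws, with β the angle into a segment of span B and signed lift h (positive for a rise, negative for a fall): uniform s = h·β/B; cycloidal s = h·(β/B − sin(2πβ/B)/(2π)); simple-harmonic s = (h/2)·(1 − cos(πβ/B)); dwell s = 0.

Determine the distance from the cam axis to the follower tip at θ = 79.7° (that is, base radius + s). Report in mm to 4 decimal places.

seg 1 [0°–48.6°] dwell: s stays 0.0000
seg 2 [48.6°–122.4°] uniform, h=10: θ=79.7° here. β=31.1, B=73.8. 10·31.1/73.8 = 4.2141 → s = 4.2141
radial distance = base radius + s = 22 + 4.2141 = 26.2141

26.2141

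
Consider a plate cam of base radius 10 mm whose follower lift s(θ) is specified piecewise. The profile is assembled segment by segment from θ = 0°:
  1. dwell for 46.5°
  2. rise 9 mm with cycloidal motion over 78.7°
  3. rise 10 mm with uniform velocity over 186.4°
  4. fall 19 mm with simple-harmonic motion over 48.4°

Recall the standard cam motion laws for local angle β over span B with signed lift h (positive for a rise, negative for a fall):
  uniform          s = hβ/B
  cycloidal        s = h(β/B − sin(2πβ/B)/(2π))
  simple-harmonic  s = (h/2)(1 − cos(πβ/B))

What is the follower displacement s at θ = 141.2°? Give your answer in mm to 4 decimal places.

seg 1 [0°–46.5°] dwell: s stays 0.0000
seg 2 [46.5°–125.2°] cycloidal, h=9: full span → s += 9 → s = 9.0000
seg 3 [125.2°–311.6°] uniform, h=10: θ=141.2° here. β=16, B=186.4. 10·16/186.4 = 0.8584 → s = 9.8584

9.8584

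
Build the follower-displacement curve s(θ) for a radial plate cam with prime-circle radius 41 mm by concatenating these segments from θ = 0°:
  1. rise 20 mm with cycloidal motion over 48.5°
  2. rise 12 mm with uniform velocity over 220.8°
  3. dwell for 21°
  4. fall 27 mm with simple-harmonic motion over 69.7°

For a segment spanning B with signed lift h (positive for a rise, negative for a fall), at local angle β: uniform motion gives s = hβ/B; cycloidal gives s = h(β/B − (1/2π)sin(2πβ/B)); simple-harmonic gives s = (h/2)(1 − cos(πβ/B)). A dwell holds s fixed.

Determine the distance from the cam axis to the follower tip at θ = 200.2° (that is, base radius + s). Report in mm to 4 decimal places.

seg 1 [0°–48.5°] cycloidal, h=20: full span → s += 20 → s = 20.0000
seg 2 [48.5°–269.3°] uniform, h=12: θ=200.2° here. β=151.7, B=220.8. 12·151.7/220.8 = 8.2446 → s = 28.2446
radial distance = base radius + s = 41 + 28.2446 = 69.2446

69.2446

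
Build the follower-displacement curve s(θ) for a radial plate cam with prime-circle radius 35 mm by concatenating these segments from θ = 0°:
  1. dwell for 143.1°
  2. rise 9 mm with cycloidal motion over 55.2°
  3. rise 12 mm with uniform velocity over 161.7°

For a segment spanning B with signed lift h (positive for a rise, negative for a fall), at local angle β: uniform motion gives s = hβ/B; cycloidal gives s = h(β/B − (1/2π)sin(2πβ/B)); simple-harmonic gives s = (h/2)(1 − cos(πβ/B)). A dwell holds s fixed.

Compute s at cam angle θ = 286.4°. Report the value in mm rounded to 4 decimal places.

seg 1 [0°–143.1°] dwell: s stays 0.0000
seg 2 [143.1°–198.3°] cycloidal, h=9: full span → s += 9 → s = 9.0000
seg 3 [198.3°–360°] uniform, h=12: θ=286.4° here. β=88.1, B=161.7. 12·88.1/161.7 = 6.5380 → s = 15.5380

15.5380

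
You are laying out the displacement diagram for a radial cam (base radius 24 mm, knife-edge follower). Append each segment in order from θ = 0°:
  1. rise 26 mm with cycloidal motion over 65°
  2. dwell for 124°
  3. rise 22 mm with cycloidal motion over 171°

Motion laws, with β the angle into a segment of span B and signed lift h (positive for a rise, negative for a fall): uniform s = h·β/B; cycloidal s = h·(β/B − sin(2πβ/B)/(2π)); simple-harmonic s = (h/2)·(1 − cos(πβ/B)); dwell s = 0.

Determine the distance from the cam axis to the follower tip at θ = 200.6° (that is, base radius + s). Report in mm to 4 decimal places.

seg 1 [0°–65°] cycloidal, h=26: full span → s += 26 → s = 26.0000
seg 2 [65°–189°] dwell: s stays 26.0000
seg 3 [189°–360°] cycloidal, h=22: θ=200.6° here. β=11.6, B=171. 22·(0.0678 − sin(2π·0.0678)/(2π)) = 0.0448 → s = 26.0448
radial distance = base radius + s = 24 + 26.0448 = 50.0448

50.0448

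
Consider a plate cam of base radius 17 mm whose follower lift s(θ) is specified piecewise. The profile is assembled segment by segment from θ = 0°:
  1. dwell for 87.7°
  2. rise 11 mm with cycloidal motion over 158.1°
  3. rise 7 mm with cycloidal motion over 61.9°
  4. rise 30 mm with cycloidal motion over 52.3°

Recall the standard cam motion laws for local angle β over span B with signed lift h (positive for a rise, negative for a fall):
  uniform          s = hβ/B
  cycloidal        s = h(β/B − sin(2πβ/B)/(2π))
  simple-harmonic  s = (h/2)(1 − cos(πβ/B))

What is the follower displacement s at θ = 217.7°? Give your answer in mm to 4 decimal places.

seg 1 [0°–87.7°] dwell: s stays 0.0000
seg 2 [87.7°–245.8°] cycloidal, h=11: θ=217.7° here. β=130, B=158.1. 11·(0.8223 − sin(2π·0.8223)/(2π)) = 10.6182 → s = 10.6182

10.6182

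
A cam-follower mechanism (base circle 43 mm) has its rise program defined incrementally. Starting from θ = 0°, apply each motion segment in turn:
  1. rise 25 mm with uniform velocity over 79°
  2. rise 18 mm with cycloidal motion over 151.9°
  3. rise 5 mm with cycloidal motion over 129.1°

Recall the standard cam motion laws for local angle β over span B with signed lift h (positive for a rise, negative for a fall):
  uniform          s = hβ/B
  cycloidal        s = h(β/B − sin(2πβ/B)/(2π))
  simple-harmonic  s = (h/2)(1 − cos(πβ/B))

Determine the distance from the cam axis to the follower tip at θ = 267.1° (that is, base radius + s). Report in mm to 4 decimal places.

seg 1 [0°–79°] uniform, h=25: full span → s += 25 → s = 25.0000
seg 2 [79°–230.9°] cycloidal, h=18: full span → s += 18 → s = 43.0000
seg 3 [230.9°–360°] cycloidal, h=5: θ=267.1° here. β=36.2, B=129.1. 5·(0.2804 − sin(2π·0.2804)/(2π)) = 0.6207 → s = 43.6207
radial distance = base radius + s = 43 + 43.6207 = 86.6207

86.6207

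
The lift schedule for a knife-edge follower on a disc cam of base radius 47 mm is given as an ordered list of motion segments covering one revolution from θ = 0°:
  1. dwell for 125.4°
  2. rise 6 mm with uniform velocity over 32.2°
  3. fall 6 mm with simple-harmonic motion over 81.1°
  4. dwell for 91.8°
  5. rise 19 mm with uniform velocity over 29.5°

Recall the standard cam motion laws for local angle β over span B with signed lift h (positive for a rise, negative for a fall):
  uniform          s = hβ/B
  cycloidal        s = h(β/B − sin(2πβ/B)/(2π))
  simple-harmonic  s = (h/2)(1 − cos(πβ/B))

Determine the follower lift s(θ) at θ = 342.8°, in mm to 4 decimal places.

seg 1 [0°–125.4°] dwell: s stays 0.0000
seg 2 [125.4°–157.6°] uniform, h=6: full span → s += 6 → s = 6.0000
seg 3 [157.6°–238.7°] simple-harmonic, h=-6: full span → s += -6 → s = 0.0000
seg 4 [238.7°–330.5°] dwell: s stays 0.0000
seg 5 [330.5°–360°] uniform, h=19: θ=342.8° here. β=12.3, B=29.5. 19·12.3/29.5 = 7.9220 → s = 7.9220

7.9220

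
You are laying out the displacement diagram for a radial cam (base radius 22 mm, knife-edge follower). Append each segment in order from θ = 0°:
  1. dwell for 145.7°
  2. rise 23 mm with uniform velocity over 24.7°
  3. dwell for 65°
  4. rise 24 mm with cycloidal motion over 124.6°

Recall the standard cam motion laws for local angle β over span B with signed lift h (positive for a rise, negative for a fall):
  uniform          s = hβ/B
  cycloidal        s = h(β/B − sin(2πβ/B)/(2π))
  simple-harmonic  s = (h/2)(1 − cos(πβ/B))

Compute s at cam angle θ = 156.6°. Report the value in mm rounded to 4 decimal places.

seg 1 [0°–145.7°] dwell: s stays 0.0000
seg 2 [145.7°–170.4°] uniform, h=23: θ=156.6° here. β=10.9, B=24.7. 23·10.9/24.7 = 10.1498 → s = 10.1498

10.1498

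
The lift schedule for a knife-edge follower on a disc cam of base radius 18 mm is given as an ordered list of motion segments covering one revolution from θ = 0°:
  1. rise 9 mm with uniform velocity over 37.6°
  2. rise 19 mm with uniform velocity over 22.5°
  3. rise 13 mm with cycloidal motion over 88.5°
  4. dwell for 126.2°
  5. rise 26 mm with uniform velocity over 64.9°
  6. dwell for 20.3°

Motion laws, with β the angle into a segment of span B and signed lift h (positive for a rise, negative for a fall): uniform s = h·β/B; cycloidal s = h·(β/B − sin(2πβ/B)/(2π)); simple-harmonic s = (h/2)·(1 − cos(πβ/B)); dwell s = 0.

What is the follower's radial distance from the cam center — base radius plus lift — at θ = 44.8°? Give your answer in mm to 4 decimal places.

seg 1 [0°–37.6°] uniform, h=9: full span → s += 9 → s = 9.0000
seg 2 [37.6°–60.1°] uniform, h=19: θ=44.8° here. β=7.2, B=22.5. 19·7.2/22.5 = 6.0800 → s = 15.0800
radial distance = base radius + s = 18 + 15.0800 = 33.0800

33.0800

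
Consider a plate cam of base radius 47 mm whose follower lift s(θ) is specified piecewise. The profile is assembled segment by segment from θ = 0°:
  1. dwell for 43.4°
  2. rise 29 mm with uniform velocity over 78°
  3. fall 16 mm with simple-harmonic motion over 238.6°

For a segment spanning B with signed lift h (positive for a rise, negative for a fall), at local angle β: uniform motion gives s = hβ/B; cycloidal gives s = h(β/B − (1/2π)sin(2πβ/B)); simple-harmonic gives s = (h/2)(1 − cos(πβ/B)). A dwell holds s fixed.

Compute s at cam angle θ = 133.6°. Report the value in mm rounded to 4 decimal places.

seg 1 [0°–43.4°] dwell: s stays 0.0000
seg 2 [43.4°–121.4°] uniform, h=29: full span → s += 29 → s = 29.0000
seg 3 [121.4°–360°] simple-harmonic, h=-16: θ=133.6° here. β=12.2, B=238.6. -16/2·(1 − cos(π·0.0511)) = -0.1030 → s = 28.8970

28.8970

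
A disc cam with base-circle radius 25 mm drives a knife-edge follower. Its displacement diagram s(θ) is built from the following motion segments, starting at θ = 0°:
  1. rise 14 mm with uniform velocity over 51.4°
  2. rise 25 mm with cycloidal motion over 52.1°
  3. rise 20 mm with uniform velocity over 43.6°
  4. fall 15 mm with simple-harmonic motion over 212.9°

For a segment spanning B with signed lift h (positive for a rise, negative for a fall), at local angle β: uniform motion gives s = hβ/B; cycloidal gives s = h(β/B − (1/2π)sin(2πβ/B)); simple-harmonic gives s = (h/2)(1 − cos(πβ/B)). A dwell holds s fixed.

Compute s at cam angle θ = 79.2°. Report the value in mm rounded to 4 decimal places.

seg 1 [0°–51.4°] uniform, h=14: full span → s += 14 → s = 14.0000
seg 2 [51.4°–103.5°] cycloidal, h=25: θ=79.2° here. β=27.8, B=52.1. 25·(0.5336 − sin(2π·0.5336)/(2π)) = 14.1732 → s = 28.1732

28.1732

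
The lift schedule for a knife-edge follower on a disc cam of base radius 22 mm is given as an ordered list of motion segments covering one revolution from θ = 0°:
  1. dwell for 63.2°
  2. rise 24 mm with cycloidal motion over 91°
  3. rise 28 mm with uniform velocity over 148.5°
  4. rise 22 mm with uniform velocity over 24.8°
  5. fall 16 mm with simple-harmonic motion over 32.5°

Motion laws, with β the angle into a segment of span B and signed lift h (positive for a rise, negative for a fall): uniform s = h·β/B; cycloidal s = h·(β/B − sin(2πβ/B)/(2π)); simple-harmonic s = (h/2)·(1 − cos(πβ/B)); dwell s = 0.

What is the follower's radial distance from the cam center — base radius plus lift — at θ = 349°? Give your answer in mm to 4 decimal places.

seg 1 [0°–63.2°] dwell: s stays 0.0000
seg 2 [63.2°–154.2°] cycloidal, h=24: full span → s += 24 → s = 24.0000
seg 3 [154.2°–302.7°] uniform, h=28: full span → s += 28 → s = 52.0000
seg 4 [302.7°–327.5°] uniform, h=22: full span → s += 22 → s = 74.0000
seg 5 [327.5°–360°] simple-harmonic, h=-16: θ=349° here. β=21.5, B=32.5. -16/2·(1 − cos(π·0.6615)) = -11.8879 → s = 62.1121
radial distance = base radius + s = 22 + 62.1121 = 84.1121

84.1121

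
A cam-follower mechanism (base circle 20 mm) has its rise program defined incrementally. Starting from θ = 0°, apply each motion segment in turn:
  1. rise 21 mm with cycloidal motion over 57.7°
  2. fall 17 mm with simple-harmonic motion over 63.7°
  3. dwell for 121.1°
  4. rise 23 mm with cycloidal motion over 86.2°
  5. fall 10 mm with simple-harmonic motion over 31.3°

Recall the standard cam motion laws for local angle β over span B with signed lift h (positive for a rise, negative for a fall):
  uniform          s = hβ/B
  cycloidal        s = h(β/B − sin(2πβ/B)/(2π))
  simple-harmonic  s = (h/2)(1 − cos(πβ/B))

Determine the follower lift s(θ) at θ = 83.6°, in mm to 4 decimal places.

seg 1 [0°–57.7°] cycloidal, h=21: full span → s += 21 → s = 21.0000
seg 2 [57.7°–121.4°] simple-harmonic, h=-17: θ=83.6° here. β=25.9, B=63.7. -17/2·(1 − cos(π·0.4066)) = -6.0414 → s = 14.9586

14.9586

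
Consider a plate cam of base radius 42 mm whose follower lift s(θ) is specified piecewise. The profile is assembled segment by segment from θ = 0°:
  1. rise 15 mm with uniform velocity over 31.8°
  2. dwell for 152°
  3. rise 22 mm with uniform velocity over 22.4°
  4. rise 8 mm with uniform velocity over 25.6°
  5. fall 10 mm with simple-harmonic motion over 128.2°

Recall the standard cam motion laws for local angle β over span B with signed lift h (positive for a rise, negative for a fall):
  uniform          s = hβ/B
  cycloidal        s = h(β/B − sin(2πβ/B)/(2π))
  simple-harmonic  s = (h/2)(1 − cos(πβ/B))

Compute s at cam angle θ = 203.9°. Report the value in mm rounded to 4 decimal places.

seg 1 [0°–31.8°] uniform, h=15: full span → s += 15 → s = 15.0000
seg 2 [31.8°–183.8°] dwell: s stays 15.0000
seg 3 [183.8°–206.2°] uniform, h=22: θ=203.9° here. β=20.1, B=22.4. 22·20.1/22.4 = 19.7411 → s = 34.7411

34.7411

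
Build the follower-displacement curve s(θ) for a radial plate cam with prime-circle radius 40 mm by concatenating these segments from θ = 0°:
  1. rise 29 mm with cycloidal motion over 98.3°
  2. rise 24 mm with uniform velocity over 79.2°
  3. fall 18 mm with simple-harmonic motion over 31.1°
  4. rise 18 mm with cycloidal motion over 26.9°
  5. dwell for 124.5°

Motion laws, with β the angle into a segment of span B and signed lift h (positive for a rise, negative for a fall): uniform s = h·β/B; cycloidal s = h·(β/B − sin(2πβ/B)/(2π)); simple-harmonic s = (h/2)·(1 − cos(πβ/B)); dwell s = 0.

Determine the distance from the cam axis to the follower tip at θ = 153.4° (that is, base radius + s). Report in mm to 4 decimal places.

seg 1 [0°–98.3°] cycloidal, h=29: full span → s += 29 → s = 29.0000
seg 2 [98.3°–177.5°] uniform, h=24: θ=153.4° here. β=55.1, B=79.2. 24·55.1/79.2 = 16.6970 → s = 45.6970
radial distance = base radius + s = 40 + 45.6970 = 85.6970

85.6970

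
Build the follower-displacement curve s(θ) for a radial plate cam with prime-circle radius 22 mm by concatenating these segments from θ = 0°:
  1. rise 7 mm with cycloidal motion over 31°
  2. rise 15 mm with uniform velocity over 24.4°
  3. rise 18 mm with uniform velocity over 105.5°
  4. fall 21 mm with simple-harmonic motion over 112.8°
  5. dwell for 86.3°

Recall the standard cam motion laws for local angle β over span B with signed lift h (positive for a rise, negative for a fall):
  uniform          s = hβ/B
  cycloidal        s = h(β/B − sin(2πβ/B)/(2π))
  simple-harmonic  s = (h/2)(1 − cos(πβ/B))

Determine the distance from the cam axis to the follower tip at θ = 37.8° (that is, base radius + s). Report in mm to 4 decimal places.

seg 1 [0°–31°] cycloidal, h=7: full span → s += 7 → s = 7.0000
seg 2 [31°–55.4°] uniform, h=15: θ=37.8° here. β=6.8, B=24.4. 15·6.8/24.4 = 4.1803 → s = 11.1803
radial distance = base radius + s = 22 + 11.1803 = 33.1803

33.1803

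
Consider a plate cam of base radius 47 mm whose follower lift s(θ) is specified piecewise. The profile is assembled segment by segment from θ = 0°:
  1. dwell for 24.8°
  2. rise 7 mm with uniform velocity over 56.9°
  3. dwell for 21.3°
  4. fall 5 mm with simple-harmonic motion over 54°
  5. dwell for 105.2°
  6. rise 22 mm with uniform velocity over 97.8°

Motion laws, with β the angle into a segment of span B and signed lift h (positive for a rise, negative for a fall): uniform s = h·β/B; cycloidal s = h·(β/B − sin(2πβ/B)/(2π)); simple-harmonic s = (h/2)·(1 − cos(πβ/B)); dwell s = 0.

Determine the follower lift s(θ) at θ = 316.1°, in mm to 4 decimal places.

seg 1 [0°–24.8°] dwell: s stays 0.0000
seg 2 [24.8°–81.7°] uniform, h=7: full span → s += 7 → s = 7.0000
seg 3 [81.7°–103°] dwell: s stays 7.0000
seg 4 [103°–157°] simple-harmonic, h=-5: full span → s += -5 → s = 2.0000
seg 5 [157°–262.2°] dwell: s stays 2.0000
seg 6 [262.2°–360°] uniform, h=22: θ=316.1° here. β=53.9, B=97.8. 22·53.9/97.8 = 12.1247 → s = 14.1247

14.1247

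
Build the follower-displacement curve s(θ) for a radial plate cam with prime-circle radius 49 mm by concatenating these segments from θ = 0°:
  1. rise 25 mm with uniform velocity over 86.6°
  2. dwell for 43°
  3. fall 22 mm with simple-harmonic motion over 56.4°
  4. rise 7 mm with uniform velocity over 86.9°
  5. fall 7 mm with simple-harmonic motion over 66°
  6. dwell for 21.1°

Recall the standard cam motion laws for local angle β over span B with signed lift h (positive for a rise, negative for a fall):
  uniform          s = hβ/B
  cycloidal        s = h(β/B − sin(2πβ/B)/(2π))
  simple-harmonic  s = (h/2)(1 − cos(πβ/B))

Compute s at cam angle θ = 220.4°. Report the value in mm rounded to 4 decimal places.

seg 1 [0°–86.6°] uniform, h=25: full span → s += 25 → s = 25.0000
seg 2 [86.6°–129.6°] dwell: s stays 25.0000
seg 3 [129.6°–186°] simple-harmonic, h=-22: full span → s += -22 → s = 3.0000
seg 4 [186°–272.9°] uniform, h=7: θ=220.4° here. β=34.4, B=86.9. 7·34.4/86.9 = 2.7710 → s = 5.7710

5.7710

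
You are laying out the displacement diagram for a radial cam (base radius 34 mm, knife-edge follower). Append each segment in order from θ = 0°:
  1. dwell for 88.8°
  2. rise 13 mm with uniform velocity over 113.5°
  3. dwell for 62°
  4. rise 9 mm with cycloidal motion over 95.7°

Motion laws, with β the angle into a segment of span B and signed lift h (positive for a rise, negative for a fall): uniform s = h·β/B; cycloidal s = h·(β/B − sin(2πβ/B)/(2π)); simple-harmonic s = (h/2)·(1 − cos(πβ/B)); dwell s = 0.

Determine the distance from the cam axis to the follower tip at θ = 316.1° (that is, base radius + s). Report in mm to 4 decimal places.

seg 1 [0°–88.8°] dwell: s stays 0.0000
seg 2 [88.8°–202.3°] uniform, h=13: full span → s += 13 → s = 13.0000
seg 3 [202.3°–264.3°] dwell: s stays 13.0000
seg 4 [264.3°–360°] cycloidal, h=9: θ=316.1° here. β=51.8, B=95.7. 9·(0.5413 − sin(2π·0.5413)/(2π)) = 5.2388 → s = 18.2388
radial distance = base radius + s = 34 + 18.2388 = 52.2388

52.2388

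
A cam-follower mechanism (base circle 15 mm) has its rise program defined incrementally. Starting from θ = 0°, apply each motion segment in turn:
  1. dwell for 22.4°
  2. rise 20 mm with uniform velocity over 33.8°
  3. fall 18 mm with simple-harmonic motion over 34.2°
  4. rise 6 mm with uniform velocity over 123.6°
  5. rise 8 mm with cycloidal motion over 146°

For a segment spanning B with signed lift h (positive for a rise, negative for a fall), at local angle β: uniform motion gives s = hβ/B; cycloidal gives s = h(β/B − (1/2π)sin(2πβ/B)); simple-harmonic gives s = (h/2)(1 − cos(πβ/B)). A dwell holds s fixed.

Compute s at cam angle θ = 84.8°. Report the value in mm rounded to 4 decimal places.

seg 1 [0°–22.4°] dwell: s stays 0.0000
seg 2 [22.4°–56.2°] uniform, h=20: full span → s += 20 → s = 20.0000
seg 3 [56.2°–90.4°] simple-harmonic, h=-18: θ=84.8° here. β=28.6, B=34.2. -18/2·(1 − cos(π·0.8363)) = -16.8352 → s = 3.1648

3.1648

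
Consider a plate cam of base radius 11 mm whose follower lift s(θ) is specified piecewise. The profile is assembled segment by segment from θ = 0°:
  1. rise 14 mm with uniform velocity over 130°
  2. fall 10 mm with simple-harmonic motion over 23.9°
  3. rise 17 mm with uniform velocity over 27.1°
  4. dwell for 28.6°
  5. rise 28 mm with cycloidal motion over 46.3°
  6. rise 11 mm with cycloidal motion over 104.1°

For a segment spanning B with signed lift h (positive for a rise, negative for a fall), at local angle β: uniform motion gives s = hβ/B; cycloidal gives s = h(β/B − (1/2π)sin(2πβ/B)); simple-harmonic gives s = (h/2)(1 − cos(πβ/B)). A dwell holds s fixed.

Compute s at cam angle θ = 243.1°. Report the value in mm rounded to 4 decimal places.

seg 1 [0°–130°] uniform, h=14: full span → s += 14 → s = 14.0000
seg 2 [130°–153.9°] simple-harmonic, h=-10: full span → s += -10 → s = 4.0000
seg 3 [153.9°–181°] uniform, h=17: full span → s += 17 → s = 21.0000
seg 4 [181°–209.6°] dwell: s stays 21.0000
seg 5 [209.6°–255.9°] cycloidal, h=28: θ=243.1° here. β=33.5, B=46.3. 28·(0.7235 − sin(2π·0.7235)/(2π)) = 24.6541 → s = 45.6541

45.6541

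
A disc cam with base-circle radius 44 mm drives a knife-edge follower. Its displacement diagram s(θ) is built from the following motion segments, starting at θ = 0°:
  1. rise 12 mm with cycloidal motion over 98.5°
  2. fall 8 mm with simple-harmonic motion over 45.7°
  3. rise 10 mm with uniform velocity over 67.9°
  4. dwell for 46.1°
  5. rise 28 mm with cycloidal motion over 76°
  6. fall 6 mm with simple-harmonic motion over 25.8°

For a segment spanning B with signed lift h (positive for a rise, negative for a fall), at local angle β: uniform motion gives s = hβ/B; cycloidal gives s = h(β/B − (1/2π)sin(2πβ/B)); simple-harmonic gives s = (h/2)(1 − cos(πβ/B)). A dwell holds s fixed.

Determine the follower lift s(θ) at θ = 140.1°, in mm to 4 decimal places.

seg 1 [0°–98.5°] cycloidal, h=12: full span → s += 12 → s = 12.0000
seg 2 [98.5°–144.2°] simple-harmonic, h=-8: θ=140.1° here. β=41.6, B=45.7. -8/2·(1 − cos(π·0.9103)) = -7.8422 → s = 4.1578

4.1578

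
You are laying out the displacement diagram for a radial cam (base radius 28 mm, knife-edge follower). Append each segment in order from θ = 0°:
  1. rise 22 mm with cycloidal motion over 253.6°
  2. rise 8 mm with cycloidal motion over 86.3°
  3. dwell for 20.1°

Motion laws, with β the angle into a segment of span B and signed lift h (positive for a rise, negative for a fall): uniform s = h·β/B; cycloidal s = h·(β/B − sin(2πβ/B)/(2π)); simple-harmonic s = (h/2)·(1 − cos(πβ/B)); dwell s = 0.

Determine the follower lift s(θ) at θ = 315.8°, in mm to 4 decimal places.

seg 1 [0°–253.6°] cycloidal, h=22: full span → s += 22 → s = 22.0000
seg 2 [253.6°–339.9°] cycloidal, h=8: θ=315.8° here. β=62.2, B=86.3. 8·(0.7207 − sin(2π·0.7207)/(2π)) = 7.0177 → s = 29.0177

29.0177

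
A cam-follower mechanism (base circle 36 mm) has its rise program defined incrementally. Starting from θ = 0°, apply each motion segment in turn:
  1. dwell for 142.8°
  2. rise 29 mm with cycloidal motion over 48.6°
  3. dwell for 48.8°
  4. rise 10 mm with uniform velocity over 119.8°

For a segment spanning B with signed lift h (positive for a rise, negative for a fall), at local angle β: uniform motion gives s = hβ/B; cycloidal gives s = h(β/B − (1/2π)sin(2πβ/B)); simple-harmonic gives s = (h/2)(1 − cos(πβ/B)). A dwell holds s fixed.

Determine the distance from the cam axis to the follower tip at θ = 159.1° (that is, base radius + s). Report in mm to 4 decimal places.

seg 1 [0°–142.8°] dwell: s stays 0.0000
seg 2 [142.8°–191.4°] cycloidal, h=29: θ=159.1° here. β=16.3, B=48.6. 29·(0.3354 − sin(2π·0.3354)/(2π)) = 5.7594 → s = 5.7594
radial distance = base radius + s = 36 + 5.7594 = 41.7594

41.7594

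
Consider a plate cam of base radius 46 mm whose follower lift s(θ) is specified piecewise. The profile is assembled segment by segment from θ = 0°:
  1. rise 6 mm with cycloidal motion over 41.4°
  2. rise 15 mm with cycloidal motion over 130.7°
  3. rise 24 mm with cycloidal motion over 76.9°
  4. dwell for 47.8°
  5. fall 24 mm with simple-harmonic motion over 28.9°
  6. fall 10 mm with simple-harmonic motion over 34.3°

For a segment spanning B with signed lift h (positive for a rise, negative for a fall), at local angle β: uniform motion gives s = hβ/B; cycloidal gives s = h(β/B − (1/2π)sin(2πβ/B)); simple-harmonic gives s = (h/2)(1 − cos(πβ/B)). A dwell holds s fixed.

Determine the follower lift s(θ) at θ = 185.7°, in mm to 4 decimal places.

seg 1 [0°–41.4°] cycloidal, h=6: full span → s += 6 → s = 6.0000
seg 2 [41.4°–172.1°] cycloidal, h=15: full span → s += 15 → s = 21.0000
seg 3 [172.1°–249°] cycloidal, h=24: θ=185.7° here. β=13.6, B=76.9. 24·(0.1769 − sin(2π·0.1769)/(2π)) = 0.8211 → s = 21.8211

21.8211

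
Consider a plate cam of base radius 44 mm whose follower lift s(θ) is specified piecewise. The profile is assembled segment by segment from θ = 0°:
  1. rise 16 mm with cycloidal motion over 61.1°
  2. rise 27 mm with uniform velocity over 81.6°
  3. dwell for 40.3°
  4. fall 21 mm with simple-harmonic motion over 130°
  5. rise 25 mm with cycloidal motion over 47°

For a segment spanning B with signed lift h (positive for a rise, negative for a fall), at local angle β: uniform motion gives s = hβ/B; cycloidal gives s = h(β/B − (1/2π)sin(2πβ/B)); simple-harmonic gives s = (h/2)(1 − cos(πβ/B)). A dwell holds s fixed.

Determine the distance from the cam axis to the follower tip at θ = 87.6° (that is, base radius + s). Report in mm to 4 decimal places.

seg 1 [0°–61.1°] cycloidal, h=16: full span → s += 16 → s = 16.0000
seg 2 [61.1°–142.7°] uniform, h=27: θ=87.6° here. β=26.5, B=81.6. 27·26.5/81.6 = 8.7684 → s = 24.7684
radial distance = base radius + s = 44 + 24.7684 = 68.7684

68.7684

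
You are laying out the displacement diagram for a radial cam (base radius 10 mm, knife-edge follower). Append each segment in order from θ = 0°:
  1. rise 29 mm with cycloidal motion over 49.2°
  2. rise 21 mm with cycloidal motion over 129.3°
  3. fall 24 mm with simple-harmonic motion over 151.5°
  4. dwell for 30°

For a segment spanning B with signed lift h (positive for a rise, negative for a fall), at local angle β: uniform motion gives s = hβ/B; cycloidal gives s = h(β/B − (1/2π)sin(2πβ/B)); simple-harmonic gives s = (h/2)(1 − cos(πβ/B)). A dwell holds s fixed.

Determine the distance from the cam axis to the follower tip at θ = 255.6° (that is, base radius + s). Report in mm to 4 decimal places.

seg 1 [0°–49.2°] cycloidal, h=29: full span → s += 29 → s = 29.0000
seg 2 [49.2°–178.5°] cycloidal, h=21: full span → s += 21 → s = 50.0000
seg 3 [178.5°–330°] simple-harmonic, h=-24: θ=255.6° here. β=77.1, B=151.5. -24/2·(1 − cos(π·0.5089)) = -12.3359 → s = 37.6641
radial distance = base radius + s = 10 + 37.6641 = 47.6641

47.6641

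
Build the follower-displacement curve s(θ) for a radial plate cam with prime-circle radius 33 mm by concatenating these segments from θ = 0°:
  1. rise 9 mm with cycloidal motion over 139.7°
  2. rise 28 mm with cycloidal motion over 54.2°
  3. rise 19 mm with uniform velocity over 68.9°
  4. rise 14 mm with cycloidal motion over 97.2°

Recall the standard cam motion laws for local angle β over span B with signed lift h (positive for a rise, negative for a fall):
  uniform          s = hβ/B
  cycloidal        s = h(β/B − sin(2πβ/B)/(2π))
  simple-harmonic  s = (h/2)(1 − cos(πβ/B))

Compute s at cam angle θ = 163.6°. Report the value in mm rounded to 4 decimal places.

seg 1 [0°–139.7°] cycloidal, h=9: full span → s += 9 → s = 9.0000
seg 2 [139.7°–193.9°] cycloidal, h=28: θ=163.6° here. β=23.9, B=54.2. 28·(0.4410 − sin(2π·0.4410)/(2π)) = 10.7314 → s = 19.7314

19.7314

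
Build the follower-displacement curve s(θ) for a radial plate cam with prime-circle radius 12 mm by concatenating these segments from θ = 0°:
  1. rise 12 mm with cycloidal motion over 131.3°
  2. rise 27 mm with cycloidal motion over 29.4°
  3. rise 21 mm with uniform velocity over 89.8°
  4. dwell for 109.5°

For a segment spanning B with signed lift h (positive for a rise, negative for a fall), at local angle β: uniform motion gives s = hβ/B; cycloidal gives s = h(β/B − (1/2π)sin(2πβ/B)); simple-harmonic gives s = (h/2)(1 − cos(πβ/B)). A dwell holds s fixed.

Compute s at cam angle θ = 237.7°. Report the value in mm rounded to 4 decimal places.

seg 1 [0°–131.3°] cycloidal, h=12: full span → s += 12 → s = 12.0000
seg 2 [131.3°–160.7°] cycloidal, h=27: full span → s += 27 → s = 39.0000
seg 3 [160.7°–250.5°] uniform, h=21: θ=237.7° here. β=77, B=89.8. 21·77/89.8 = 18.0067 → s = 57.0067

57.0067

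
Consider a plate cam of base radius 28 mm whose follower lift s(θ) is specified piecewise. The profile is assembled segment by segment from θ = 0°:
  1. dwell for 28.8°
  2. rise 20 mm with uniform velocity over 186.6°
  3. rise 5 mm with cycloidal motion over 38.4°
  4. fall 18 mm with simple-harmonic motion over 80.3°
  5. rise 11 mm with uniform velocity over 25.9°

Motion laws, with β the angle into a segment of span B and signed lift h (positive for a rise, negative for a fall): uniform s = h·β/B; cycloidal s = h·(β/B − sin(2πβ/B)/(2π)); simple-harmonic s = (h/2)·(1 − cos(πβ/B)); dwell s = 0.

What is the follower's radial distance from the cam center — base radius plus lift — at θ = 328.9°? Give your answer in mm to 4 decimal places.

seg 1 [0°–28.8°] dwell: s stays 0.0000
seg 2 [28.8°–215.4°] uniform, h=20: full span → s += 20 → s = 20.0000
seg 3 [215.4°–253.8°] cycloidal, h=5: full span → s += 5 → s = 25.0000
seg 4 [253.8°–334.1°] simple-harmonic, h=-18: θ=328.9° here. β=75.1, B=80.3. -18/2·(1 − cos(π·0.9352)) = -17.8144 → s = 7.1856
radial distance = base radius + s = 28 + 7.1856 = 35.1856

35.1856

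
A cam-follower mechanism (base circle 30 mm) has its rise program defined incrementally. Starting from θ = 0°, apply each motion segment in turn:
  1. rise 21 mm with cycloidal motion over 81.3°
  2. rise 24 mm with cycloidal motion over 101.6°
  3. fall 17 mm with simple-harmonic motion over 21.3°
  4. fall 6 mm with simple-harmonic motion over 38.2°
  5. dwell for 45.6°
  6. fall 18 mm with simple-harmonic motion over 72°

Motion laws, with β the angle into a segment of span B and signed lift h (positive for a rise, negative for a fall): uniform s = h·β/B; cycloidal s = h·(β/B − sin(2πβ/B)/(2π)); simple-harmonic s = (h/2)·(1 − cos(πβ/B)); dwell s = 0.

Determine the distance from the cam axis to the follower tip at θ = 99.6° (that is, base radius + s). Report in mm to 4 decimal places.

seg 1 [0°–81.3°] cycloidal, h=21: full span → s += 21 → s = 21.0000
seg 2 [81.3°–182.9°] cycloidal, h=24: θ=99.6° here. β=18.3, B=101.6. 24·(0.1801 − sin(2π·0.1801)/(2π)) = 0.8654 → s = 21.8654
radial distance = base radius + s = 30 + 21.8654 = 51.8654

51.8654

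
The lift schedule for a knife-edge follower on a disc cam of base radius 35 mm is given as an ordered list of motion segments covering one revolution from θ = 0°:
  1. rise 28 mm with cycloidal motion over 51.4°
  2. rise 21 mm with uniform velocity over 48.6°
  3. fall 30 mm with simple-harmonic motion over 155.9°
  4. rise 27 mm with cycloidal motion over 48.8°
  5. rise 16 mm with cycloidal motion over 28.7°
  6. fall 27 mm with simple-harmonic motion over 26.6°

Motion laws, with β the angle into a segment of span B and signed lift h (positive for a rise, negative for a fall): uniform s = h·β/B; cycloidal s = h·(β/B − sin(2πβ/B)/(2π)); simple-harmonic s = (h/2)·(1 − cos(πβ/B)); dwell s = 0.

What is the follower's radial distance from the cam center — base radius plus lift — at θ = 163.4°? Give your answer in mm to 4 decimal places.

seg 1 [0°–51.4°] cycloidal, h=28: full span → s += 28 → s = 28.0000
seg 2 [51.4°–100°] uniform, h=21: full span → s += 21 → s = 49.0000
seg 3 [100°–255.9°] simple-harmonic, h=-30: θ=163.4° here. β=63.4, B=155.9. -30/2·(1 − cos(π·0.4067)) = -10.6647 → s = 38.3353
radial distance = base radius + s = 35 + 38.3353 = 73.3353

73.3353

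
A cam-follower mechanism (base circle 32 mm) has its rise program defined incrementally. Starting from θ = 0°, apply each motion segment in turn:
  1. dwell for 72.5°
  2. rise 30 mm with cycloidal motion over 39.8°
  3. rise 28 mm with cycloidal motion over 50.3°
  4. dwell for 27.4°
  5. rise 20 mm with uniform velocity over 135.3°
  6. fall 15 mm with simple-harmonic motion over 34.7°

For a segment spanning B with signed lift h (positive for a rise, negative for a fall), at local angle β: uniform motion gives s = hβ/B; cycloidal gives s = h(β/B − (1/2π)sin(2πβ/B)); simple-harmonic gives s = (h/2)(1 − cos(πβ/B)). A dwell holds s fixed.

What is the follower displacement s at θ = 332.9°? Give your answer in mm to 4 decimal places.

seg 1 [0°–72.5°] dwell: s stays 0.0000
seg 2 [72.5°–112.3°] cycloidal, h=30: full span → s += 30 → s = 30.0000
seg 3 [112.3°–162.6°] cycloidal, h=28: full span → s += 28 → s = 58.0000
seg 4 [162.6°–190°] dwell: s stays 58.0000
seg 5 [190°–325.3°] uniform, h=20: full span → s += 20 → s = 78.0000
seg 6 [325.3°–360°] simple-harmonic, h=-15: θ=332.9° here. β=7.6, B=34.7. -15/2·(1 − cos(π·0.2190)) = -1.7065 → s = 76.2935

76.2935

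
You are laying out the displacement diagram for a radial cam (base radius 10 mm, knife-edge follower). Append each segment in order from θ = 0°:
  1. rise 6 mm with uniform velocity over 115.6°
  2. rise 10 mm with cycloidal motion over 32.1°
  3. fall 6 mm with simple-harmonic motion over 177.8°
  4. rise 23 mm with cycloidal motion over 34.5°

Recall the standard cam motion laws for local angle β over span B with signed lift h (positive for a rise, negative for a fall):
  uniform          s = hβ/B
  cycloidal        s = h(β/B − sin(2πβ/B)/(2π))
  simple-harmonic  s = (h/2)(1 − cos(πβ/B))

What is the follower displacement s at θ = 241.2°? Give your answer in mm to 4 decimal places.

seg 1 [0°–115.6°] uniform, h=6: full span → s += 6 → s = 6.0000
seg 2 [115.6°–147.7°] cycloidal, h=10: full span → s += 10 → s = 16.0000
seg 3 [147.7°–325.5°] simple-harmonic, h=-6: θ=241.2° here. β=93.5, B=177.8. -6/2·(1 − cos(π·0.5259)) = -3.2436 → s = 12.7564

12.7564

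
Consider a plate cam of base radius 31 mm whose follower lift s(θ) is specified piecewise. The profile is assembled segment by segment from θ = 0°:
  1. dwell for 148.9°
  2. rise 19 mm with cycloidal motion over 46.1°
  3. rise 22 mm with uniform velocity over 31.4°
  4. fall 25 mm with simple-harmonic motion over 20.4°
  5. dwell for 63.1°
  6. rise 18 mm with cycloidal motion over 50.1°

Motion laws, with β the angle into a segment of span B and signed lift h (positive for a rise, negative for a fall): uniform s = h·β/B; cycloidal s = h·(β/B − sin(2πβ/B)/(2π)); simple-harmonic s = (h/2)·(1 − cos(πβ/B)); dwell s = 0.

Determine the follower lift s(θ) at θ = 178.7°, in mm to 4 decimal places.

seg 1 [0°–148.9°] dwell: s stays 0.0000
seg 2 [148.9°–195°] cycloidal, h=19: θ=178.7° here. β=29.8, B=46.1. 19·(0.6464 − sin(2π·0.6464)/(2π)) = 14.6878 → s = 14.6878

14.6878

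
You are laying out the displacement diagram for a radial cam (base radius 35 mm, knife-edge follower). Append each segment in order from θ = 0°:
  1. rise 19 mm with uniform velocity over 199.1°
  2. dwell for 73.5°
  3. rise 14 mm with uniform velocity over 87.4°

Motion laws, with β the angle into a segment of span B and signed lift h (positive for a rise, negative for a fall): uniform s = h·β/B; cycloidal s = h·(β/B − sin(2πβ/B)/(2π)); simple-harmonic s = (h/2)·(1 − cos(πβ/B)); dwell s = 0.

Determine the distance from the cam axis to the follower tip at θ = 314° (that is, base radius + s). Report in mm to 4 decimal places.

seg 1 [0°–199.1°] uniform, h=19: full span → s += 19 → s = 19.0000
seg 2 [199.1°–272.6°] dwell: s stays 19.0000
seg 3 [272.6°–360°] uniform, h=14: θ=314° here. β=41.4, B=87.4. 14·41.4/87.4 = 6.6316 → s = 25.6316
radial distance = base radius + s = 35 + 25.6316 = 60.6316

60.6316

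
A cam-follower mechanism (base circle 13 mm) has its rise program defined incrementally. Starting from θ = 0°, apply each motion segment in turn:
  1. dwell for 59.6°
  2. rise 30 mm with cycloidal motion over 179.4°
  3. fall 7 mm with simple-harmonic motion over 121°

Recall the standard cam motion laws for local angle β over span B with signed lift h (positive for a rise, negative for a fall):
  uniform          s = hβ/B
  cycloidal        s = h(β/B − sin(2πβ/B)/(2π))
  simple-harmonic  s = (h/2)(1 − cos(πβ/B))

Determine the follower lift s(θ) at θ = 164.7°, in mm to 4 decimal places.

seg 1 [0°–59.6°] dwell: s stays 0.0000
seg 2 [59.6°–239°] cycloidal, h=30: θ=164.7° here. β=105.1, B=179.4. 30·(0.5858 − sin(2π·0.5858)/(2π)) = 20.0274 → s = 20.0274

20.0274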